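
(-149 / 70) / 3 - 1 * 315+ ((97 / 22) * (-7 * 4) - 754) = -2756209 / 2310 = -1193.16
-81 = -81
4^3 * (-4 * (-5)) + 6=1286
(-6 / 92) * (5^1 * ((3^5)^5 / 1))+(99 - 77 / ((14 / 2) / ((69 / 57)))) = -241477253616367 / 874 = -276289763863.12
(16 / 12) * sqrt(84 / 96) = sqrt(14) / 3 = 1.25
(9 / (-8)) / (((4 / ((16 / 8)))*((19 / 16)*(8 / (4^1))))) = -9 / 38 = -0.24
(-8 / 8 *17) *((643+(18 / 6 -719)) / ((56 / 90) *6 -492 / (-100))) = 93075 / 649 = 143.41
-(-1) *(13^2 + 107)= 276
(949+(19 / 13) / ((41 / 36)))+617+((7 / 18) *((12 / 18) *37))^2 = 644733071 / 388557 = 1659.30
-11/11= -1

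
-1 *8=-8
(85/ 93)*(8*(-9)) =-2040/ 31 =-65.81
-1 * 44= -44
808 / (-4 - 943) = -808 / 947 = -0.85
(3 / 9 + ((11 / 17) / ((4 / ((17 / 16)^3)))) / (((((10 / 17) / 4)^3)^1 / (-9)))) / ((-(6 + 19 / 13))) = 5478739877 / 74496000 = 73.54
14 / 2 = 7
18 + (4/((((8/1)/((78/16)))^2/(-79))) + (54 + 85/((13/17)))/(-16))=-1459859/13312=-109.66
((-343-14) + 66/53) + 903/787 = -14791026/41711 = -354.61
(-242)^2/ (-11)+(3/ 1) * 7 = -5303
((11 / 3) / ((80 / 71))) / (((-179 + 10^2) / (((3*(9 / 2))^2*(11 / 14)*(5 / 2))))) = -2087613 / 141568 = -14.75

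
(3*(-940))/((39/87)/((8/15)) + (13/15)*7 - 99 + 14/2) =9813600/296123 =33.14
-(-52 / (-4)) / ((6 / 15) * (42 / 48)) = -260 / 7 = -37.14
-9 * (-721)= 6489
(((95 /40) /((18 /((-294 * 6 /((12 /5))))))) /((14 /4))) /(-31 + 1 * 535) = -95 /1728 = -0.05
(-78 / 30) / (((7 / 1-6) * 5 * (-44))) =13 / 1100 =0.01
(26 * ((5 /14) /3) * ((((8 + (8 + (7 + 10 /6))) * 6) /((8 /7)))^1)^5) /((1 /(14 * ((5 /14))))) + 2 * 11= 54110823248137 /96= 563654408834.76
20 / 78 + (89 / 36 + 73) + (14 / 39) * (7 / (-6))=35245 / 468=75.31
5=5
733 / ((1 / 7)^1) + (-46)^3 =-92205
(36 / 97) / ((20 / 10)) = 18 / 97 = 0.19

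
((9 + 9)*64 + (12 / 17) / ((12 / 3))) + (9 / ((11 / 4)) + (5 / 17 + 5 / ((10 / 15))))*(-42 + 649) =2943287 / 374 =7869.75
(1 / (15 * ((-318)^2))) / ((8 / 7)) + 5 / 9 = 6741607 / 12134880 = 0.56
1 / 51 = 0.02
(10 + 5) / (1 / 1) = 15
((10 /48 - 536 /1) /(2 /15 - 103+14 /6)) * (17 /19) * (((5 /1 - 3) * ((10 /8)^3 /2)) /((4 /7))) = 956388125 /58679296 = 16.30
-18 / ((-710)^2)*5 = -9 / 50410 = -0.00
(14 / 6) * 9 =21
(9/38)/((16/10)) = 45/304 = 0.15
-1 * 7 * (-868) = 6076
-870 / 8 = -435 / 4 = -108.75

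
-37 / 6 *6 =-37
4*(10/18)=20/9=2.22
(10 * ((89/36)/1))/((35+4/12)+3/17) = 7565/10866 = 0.70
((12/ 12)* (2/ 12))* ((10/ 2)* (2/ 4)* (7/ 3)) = 35/ 36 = 0.97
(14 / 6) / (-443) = -0.01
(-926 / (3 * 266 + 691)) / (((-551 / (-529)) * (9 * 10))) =-244927 / 36919755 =-0.01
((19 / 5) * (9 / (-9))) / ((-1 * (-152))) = -1 / 40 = -0.02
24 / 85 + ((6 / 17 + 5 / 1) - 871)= -73556 / 85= -865.36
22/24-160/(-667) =9257/8004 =1.16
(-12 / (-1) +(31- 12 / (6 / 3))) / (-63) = -0.59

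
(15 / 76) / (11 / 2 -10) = -5 / 114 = -0.04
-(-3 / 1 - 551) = 554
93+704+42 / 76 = 797.55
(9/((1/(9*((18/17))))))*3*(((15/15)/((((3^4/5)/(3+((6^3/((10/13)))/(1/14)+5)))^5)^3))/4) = 13020886046333096732760599136662086160881437434336536610459353088/329515176350560338245544291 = 39515284820995938348051200000000000000.00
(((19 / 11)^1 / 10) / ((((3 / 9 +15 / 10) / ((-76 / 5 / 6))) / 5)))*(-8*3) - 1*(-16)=27008 / 605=44.64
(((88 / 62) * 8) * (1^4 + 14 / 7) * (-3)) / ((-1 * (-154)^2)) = 0.00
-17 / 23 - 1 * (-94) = 2145 / 23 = 93.26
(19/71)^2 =361/5041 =0.07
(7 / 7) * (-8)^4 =4096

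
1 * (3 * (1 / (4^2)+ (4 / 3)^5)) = 16627 / 1296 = 12.83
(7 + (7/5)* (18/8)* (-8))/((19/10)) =-182/19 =-9.58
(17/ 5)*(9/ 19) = 153/ 95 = 1.61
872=872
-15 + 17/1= 2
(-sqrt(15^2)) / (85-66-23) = 15 / 4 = 3.75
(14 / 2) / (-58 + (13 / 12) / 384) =-32256 / 267251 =-0.12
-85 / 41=-2.07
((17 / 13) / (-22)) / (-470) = 17 / 134420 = 0.00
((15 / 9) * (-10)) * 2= -100 / 3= -33.33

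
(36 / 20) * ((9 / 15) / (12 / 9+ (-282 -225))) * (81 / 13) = -0.01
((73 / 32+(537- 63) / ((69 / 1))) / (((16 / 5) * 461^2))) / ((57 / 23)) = 11225 / 2067404288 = 0.00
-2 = -2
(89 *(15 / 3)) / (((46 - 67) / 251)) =-111695 / 21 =-5318.81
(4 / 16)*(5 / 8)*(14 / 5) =7 / 16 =0.44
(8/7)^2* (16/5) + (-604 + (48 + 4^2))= -131276/245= -535.82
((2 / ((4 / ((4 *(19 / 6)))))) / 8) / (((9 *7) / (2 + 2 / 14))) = 95 / 3528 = 0.03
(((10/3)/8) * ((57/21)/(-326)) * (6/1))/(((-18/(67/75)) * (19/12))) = 67/102690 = 0.00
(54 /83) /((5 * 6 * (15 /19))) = 57 /2075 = 0.03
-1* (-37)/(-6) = -37/6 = -6.17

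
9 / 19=0.47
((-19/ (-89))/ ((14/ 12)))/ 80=57/ 24920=0.00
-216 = -216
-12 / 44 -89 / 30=-1069 / 330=-3.24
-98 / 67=-1.46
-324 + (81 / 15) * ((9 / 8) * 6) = -5751 / 20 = -287.55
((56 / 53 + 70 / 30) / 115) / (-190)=-539 / 3474150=-0.00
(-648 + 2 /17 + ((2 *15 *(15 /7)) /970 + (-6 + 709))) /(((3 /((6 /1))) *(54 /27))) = 636988 /11543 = 55.18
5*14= 70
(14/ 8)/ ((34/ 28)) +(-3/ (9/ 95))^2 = 307291/ 306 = 1004.22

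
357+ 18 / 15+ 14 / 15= 5387 / 15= 359.13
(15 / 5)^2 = 9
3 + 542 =545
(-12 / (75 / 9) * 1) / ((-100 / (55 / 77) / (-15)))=-27 / 175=-0.15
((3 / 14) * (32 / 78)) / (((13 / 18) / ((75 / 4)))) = 2700 / 1183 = 2.28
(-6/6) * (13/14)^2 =-169/196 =-0.86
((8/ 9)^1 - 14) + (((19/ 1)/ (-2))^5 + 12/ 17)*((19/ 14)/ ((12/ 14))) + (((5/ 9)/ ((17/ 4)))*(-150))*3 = -2400726811/ 19584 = -122586.13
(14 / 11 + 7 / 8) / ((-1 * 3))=-63 / 88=-0.72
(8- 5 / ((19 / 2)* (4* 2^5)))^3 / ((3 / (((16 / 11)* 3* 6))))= 2757541848201 / 618078208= 4461.48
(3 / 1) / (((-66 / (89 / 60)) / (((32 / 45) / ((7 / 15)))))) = -356 / 3465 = -0.10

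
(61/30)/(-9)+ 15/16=1537/2160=0.71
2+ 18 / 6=5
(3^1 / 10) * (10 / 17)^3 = 300 / 4913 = 0.06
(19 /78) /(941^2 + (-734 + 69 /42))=133 /483072759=0.00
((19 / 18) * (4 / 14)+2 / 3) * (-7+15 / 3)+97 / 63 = -25 / 63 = -0.40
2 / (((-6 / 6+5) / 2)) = 1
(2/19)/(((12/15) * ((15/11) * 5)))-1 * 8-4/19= -4669/570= -8.19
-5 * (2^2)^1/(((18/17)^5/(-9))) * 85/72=159.68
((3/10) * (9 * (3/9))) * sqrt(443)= 9 * sqrt(443)/10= 18.94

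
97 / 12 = 8.08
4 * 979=3916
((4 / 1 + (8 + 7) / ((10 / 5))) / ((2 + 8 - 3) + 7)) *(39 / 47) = 897 / 1316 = 0.68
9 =9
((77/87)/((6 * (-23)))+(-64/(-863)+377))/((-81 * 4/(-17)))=66416722663/3357021672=19.78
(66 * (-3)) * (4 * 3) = -2376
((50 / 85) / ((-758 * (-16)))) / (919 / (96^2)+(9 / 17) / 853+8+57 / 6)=0.00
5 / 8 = 0.62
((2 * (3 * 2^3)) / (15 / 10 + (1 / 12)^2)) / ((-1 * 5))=-6912 / 1085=-6.37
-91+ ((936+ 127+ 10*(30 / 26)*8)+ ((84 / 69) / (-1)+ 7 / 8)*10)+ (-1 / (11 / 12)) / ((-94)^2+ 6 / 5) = 308351677911 / 290655508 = 1060.88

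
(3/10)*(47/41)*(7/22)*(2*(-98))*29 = -1402527/2255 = -621.96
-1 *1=-1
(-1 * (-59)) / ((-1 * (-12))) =59 / 12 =4.92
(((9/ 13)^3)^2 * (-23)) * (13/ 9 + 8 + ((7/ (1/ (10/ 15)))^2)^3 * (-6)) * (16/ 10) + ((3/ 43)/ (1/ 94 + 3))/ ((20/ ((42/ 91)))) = 73731575895962643/ 293687193605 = 251054.79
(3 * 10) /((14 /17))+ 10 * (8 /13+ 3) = 6605 /91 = 72.58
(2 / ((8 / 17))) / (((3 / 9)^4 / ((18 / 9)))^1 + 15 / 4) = 1377 / 1217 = 1.13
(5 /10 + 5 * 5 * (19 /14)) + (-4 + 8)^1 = 269 /7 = 38.43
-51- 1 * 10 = -61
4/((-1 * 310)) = -2/155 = -0.01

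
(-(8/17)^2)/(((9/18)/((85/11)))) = -640/187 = -3.42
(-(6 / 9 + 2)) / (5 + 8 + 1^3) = -4 / 21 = -0.19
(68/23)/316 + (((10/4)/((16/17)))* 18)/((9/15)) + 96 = 5107859/29072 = 175.70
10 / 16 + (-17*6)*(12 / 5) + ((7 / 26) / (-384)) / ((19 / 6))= -38599219 / 158080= -244.18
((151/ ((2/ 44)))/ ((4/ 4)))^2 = 11035684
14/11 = 1.27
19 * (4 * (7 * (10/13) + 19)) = 1853.23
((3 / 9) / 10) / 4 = 1 / 120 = 0.01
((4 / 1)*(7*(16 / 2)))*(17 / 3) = 3808 / 3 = 1269.33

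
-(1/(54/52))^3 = -17576/19683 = -0.89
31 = 31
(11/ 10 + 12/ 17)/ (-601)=-307/ 102170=-0.00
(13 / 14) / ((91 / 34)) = 0.35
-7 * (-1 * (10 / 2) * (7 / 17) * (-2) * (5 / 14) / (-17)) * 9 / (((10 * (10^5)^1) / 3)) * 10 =189 / 1156000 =0.00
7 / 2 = 3.50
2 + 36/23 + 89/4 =2375/92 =25.82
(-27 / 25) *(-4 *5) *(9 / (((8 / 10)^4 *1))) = 30375 / 64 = 474.61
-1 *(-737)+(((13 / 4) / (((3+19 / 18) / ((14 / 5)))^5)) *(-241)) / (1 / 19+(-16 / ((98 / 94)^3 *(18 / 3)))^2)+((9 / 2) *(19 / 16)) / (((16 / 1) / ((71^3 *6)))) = 717935.11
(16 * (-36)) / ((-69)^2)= -64 / 529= -0.12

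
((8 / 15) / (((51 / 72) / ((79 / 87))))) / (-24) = -632 / 22185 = -0.03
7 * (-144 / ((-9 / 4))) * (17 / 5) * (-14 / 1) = -21324.80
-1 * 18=-18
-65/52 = -5/4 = -1.25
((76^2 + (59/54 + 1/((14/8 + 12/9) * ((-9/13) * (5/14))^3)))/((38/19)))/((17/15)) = 12937231331/5094900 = 2539.25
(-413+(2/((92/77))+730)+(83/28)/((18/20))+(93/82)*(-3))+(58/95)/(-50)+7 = 91868672153/282192750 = 325.55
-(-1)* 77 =77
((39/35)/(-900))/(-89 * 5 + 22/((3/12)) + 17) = 13/3570000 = 0.00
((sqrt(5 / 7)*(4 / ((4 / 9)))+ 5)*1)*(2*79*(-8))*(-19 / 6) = 50459.17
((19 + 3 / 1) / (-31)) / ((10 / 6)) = -66 / 155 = -0.43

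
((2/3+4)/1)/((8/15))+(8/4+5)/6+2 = 143/12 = 11.92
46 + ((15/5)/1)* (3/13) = 607/13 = 46.69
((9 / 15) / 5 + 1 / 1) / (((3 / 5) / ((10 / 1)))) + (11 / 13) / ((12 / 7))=2989 / 156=19.16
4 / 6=2 / 3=0.67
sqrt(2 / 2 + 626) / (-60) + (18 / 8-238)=-943 / 4-sqrt(627) / 60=-236.17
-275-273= -548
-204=-204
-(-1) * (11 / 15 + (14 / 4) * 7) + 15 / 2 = 491 / 15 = 32.73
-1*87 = -87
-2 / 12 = -1 / 6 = -0.17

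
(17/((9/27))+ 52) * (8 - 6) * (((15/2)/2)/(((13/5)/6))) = 23175/13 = 1782.69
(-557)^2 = 310249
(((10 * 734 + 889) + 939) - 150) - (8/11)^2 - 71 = 1082523/121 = 8946.47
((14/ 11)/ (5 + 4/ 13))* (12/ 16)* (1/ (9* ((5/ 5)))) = 91/ 4554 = 0.02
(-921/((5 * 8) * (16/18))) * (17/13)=-140913/4160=-33.87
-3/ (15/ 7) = -7/ 5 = -1.40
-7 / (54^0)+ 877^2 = 769122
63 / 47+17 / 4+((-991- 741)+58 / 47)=-324333 / 188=-1725.18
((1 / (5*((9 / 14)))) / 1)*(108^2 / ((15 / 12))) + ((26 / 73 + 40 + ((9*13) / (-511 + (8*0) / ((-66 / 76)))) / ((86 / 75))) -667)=2276.20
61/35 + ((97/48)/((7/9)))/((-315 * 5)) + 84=5041583/58800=85.74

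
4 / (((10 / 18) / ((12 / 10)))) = 216 / 25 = 8.64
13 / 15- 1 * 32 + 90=883 / 15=58.87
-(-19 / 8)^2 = -361 / 64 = -5.64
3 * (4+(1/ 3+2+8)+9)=70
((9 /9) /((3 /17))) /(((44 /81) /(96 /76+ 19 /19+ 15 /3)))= 75.77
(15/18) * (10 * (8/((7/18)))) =171.43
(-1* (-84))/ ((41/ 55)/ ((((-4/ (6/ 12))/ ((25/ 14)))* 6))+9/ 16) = 620928/ 3953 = 157.08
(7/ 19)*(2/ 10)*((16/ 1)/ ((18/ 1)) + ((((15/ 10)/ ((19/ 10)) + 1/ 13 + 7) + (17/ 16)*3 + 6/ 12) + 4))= 1.21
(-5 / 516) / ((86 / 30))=-25 / 7396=-0.00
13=13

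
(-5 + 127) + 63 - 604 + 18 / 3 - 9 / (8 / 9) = -423.12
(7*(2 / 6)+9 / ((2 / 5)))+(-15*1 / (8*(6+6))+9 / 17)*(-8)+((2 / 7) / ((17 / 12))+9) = 44339 / 1428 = 31.05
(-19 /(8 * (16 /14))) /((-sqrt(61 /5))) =133 * sqrt(305) /3904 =0.59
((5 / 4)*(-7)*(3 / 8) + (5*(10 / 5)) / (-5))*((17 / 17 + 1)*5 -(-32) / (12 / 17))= -292.23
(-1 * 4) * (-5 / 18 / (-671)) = -10 / 6039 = -0.00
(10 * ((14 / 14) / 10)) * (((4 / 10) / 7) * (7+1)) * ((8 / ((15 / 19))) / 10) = 1216 / 2625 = 0.46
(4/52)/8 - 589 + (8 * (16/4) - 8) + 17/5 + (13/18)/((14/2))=-18394321/32760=-561.49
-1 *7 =-7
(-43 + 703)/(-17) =-660/17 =-38.82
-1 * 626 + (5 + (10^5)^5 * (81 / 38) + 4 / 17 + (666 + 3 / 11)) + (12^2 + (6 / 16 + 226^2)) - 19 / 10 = 3029400000000000000007285637267 / 142120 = 21315789473684210526367050.00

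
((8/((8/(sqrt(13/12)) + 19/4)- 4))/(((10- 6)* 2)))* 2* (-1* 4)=416/4057- 2048* sqrt(39)/12171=-0.95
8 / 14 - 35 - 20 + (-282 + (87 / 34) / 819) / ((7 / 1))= -6153937 / 64974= -94.71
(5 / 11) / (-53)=-5 / 583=-0.01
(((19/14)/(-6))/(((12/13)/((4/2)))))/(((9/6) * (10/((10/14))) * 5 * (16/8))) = -247/105840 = -0.00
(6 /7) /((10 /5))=0.43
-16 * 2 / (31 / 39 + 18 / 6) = -312 / 37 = -8.43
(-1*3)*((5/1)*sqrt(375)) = -75*sqrt(15) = -290.47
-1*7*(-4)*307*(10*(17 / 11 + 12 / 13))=30343880 / 143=212194.97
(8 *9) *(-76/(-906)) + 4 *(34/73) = 87112/11023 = 7.90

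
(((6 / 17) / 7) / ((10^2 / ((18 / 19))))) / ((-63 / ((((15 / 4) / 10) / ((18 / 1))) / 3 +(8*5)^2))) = -13553 / 1117200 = -0.01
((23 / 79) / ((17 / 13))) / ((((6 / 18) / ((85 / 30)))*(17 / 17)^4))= 299 / 158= 1.89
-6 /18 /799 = -1 /2397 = -0.00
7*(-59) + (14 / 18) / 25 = -92918 / 225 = -412.97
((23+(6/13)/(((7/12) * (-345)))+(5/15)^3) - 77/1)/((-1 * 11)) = 15248153/3108105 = 4.91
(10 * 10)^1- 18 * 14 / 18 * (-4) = 156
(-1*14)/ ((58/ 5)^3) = -875/ 97556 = -0.01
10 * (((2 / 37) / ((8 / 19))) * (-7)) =-665 / 74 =-8.99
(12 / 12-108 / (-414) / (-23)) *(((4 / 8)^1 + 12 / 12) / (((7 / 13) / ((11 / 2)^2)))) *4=2468037 / 7406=333.25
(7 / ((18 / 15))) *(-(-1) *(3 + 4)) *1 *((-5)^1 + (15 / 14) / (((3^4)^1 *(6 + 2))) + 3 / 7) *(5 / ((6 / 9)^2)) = -2418325 / 1152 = -2099.24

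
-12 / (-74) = 6 / 37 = 0.16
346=346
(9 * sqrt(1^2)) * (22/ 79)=198/ 79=2.51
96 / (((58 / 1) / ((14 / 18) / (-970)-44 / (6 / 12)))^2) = 221.00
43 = 43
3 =3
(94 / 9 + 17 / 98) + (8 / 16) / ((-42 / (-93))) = 20683 / 1764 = 11.73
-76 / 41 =-1.85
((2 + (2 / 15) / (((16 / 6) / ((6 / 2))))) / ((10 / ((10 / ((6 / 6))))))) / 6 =43 / 120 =0.36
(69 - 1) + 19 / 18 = 1243 / 18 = 69.06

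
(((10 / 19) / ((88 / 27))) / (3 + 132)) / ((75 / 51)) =17 / 20900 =0.00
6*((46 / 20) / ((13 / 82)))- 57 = 30.05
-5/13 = -0.38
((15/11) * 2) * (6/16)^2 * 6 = 405/176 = 2.30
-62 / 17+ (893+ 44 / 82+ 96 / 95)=58990947 / 66215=890.90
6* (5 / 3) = 10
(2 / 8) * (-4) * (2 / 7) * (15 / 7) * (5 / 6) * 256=-6400 / 49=-130.61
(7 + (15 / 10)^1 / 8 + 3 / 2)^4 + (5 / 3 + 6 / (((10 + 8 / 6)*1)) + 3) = 19055720131 / 3342336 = 5701.32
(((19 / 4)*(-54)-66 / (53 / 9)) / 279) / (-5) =3153 / 16430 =0.19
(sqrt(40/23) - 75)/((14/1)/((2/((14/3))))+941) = -225/2921+6* sqrt(230)/67183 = -0.08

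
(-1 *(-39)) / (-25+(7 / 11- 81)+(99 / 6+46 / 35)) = -10010 / 22471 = -0.45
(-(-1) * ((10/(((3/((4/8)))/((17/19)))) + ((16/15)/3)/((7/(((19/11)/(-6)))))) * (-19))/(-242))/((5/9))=291637/1397550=0.21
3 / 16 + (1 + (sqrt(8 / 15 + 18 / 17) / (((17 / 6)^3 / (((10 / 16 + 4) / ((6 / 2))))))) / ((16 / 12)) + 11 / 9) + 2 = 333* sqrt(103530) / 1670420 + 635 / 144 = 4.47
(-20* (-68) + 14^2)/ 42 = 778/ 21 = 37.05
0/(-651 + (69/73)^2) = 0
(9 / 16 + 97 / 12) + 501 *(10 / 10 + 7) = 192799 / 48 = 4016.65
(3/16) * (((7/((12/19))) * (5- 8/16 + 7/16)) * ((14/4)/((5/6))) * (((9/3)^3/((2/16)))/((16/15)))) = 17872407/2048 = 8726.76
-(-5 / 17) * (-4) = -20 / 17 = -1.18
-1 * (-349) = 349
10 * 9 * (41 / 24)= 615 / 4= 153.75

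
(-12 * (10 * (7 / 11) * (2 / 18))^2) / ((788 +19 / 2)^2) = -3136 / 332453187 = -0.00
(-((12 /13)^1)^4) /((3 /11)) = -76032 /28561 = -2.66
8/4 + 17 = 19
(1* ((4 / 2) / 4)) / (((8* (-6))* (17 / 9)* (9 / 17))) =-1 / 96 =-0.01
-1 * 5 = -5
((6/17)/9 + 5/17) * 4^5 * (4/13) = 4096/39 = 105.03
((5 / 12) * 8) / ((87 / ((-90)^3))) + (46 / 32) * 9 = -12953997 / 464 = -27918.10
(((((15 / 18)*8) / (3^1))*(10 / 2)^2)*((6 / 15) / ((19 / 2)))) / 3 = 0.78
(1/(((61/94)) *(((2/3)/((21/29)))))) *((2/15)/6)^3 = 329/17911125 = 0.00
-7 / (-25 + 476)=-7 / 451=-0.02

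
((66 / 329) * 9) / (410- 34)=297 / 61852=0.00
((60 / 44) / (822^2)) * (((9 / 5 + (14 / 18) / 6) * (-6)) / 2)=-521 / 44595144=-0.00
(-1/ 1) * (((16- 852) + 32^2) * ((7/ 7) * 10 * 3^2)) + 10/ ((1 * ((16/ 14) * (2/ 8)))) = -16885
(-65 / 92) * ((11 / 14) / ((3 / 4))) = -715 / 966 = -0.74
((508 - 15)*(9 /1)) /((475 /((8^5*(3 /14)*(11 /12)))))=199913472 /3325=60124.35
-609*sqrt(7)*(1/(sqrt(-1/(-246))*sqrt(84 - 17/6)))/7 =-522*sqrt(139769)/487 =-400.73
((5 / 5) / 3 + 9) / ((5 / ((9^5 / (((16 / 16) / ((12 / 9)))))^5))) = 5647070261481700253832806.00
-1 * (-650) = 650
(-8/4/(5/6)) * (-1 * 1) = 2.40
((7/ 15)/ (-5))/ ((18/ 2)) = -7/ 675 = -0.01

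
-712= -712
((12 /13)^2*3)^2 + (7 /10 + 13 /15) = 6941087 /856830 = 8.10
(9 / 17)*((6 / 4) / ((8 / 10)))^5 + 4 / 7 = 50068849 / 3899392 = 12.84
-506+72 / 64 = -4039 / 8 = -504.88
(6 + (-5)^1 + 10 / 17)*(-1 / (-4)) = 0.40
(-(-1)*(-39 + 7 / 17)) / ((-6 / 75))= 8200 / 17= 482.35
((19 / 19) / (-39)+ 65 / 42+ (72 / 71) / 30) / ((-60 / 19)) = -1909861 / 3876600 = -0.49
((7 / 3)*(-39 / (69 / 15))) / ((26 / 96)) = -1680 / 23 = -73.04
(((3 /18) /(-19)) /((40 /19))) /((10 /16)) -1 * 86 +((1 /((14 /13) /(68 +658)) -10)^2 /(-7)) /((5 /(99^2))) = -123516694.17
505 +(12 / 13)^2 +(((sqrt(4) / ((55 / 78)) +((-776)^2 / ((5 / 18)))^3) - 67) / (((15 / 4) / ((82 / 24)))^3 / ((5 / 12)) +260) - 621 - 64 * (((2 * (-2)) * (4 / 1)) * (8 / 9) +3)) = 1468457265040444466063486124407 / 37933694370000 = 38711158758156158.63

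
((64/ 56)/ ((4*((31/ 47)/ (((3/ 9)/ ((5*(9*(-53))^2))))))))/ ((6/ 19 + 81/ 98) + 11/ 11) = 25004/ 422040129165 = 0.00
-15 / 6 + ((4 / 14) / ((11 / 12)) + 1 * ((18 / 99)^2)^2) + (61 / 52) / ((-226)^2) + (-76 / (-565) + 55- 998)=-1286219312346817 / 1361002763120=-945.05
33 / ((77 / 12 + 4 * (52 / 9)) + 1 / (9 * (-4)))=66 / 59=1.12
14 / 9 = 1.56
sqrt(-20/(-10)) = sqrt(2) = 1.41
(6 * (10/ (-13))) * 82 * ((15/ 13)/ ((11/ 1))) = -73800/ 1859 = -39.70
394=394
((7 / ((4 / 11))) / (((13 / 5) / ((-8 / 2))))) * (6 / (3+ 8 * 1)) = -210 / 13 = -16.15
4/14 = 0.29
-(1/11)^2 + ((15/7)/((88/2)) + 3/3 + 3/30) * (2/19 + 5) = 1884863/321860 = 5.86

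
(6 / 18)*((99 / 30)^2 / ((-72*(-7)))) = 121 / 16800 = 0.01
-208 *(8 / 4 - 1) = -208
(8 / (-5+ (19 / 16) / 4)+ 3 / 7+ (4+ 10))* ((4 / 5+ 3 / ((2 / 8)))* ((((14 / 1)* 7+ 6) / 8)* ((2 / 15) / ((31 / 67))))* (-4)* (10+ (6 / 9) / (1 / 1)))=-18223382528 / 699825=-26039.91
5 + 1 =6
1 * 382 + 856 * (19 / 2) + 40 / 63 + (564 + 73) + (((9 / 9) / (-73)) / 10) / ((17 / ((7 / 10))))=9151.63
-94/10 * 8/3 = -376/15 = -25.07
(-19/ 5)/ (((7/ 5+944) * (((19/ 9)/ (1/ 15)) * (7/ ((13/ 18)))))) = -13/ 992670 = -0.00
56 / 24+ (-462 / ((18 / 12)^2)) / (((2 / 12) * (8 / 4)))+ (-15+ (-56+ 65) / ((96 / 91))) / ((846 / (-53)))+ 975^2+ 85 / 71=608677087999 / 640704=950012.94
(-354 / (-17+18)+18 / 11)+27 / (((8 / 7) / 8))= -1797 / 11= -163.36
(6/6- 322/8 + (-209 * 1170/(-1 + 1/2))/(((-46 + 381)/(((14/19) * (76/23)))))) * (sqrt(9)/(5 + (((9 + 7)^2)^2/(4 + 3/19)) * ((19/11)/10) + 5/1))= 94147247095/24394436824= 3.86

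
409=409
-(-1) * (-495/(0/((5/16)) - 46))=495/46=10.76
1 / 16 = 0.06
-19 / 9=-2.11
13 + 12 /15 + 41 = 274 /5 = 54.80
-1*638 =-638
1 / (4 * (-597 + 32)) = -1 / 2260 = -0.00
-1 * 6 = -6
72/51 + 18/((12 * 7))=387/238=1.63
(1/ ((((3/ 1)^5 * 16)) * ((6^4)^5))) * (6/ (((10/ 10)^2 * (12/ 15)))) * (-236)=-295/ 2369190669160808448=-0.00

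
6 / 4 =3 / 2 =1.50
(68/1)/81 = 68/81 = 0.84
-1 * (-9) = 9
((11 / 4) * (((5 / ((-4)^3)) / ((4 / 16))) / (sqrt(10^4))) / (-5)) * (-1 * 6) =-33 / 3200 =-0.01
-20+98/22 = -171/11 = -15.55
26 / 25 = 1.04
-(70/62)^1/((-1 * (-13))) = -35/403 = -0.09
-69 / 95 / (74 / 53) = -0.52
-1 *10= -10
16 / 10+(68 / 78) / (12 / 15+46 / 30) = 898 / 455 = 1.97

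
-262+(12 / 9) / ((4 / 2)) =-784 / 3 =-261.33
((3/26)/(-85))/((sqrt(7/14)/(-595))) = 21* sqrt(2)/26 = 1.14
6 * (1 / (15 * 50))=1 / 125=0.01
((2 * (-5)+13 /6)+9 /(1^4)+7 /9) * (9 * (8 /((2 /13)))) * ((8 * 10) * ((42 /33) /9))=10294.95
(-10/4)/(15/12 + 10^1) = -2/9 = -0.22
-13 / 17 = -0.76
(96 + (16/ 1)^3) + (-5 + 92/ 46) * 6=4174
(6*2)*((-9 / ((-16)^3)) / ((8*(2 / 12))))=81 / 4096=0.02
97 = 97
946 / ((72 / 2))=26.28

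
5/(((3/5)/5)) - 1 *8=101/3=33.67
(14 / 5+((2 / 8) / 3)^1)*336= 4844 / 5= 968.80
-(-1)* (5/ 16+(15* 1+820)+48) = 14133/ 16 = 883.31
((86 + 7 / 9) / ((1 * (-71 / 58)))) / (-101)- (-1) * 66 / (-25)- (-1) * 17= 15.06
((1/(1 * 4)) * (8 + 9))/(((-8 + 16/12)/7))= -357/80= -4.46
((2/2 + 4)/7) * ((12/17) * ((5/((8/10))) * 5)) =1875/119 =15.76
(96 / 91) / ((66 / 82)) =1312 / 1001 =1.31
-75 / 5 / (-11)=15 / 11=1.36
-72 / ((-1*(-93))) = -24 / 31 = -0.77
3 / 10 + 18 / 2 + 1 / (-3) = 8.97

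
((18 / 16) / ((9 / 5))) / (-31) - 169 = -41917 / 248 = -169.02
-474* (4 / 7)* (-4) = 7584 / 7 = 1083.43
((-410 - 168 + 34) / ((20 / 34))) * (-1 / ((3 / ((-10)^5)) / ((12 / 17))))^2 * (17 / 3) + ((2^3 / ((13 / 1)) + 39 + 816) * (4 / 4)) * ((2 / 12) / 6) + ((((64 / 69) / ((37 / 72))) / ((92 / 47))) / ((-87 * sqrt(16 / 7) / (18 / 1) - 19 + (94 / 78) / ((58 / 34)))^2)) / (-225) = -2438654493853612256235486261098588459 / 840528892649444796146700 + 16923820865700112 * sqrt(7) / 3232803433267095369795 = -2901333333309.57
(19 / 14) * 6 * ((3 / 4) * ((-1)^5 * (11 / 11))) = -171 / 28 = -6.11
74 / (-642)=-37 / 321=-0.12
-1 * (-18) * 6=108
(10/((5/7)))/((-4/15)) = -105/2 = -52.50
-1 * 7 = -7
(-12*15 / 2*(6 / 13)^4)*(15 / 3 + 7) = -1399680 / 28561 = -49.01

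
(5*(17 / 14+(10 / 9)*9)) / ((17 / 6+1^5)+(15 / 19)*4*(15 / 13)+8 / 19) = 116337 / 16387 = 7.10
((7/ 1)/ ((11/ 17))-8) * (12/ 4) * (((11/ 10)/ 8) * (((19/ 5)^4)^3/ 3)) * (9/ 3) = 205838287473152973/ 19531250000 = 10538920.32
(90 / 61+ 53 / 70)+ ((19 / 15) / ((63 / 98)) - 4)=4679 / 23058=0.20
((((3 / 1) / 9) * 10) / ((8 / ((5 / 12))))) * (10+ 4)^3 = 8575 / 18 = 476.39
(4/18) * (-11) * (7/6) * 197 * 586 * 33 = -97779374/9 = -10864374.89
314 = 314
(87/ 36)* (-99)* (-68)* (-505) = -8215845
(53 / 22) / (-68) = -53 / 1496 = -0.04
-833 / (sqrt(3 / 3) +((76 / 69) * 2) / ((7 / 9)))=-134113 / 617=-217.36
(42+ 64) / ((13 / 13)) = 106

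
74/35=2.11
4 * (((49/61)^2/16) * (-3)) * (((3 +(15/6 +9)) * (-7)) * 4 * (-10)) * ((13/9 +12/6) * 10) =-755474650/11163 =-67676.67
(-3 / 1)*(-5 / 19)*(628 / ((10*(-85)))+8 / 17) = -18 / 85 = -0.21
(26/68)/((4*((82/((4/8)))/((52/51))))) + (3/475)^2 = 40690009/64162335000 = 0.00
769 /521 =1.48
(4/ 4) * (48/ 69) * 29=464/ 23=20.17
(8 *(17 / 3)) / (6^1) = 68 / 9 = 7.56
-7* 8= -56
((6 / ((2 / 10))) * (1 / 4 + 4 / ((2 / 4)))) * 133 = 65835 / 2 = 32917.50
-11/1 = -11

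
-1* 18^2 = -324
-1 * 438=-438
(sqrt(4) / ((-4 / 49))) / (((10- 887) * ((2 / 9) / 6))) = 1323 / 1754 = 0.75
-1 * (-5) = 5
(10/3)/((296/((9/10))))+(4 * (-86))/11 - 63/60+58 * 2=1362431/16280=83.69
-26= -26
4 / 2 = 2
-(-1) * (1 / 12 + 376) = 4513 / 12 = 376.08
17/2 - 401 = -785/2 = -392.50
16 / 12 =1.33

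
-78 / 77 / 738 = -13 / 9471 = -0.00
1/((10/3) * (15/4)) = 2/25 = 0.08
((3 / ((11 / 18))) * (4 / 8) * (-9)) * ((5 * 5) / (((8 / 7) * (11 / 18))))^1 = -382725 / 484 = -790.75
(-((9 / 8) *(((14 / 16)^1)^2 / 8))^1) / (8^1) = -441 / 32768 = -0.01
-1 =-1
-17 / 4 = -4.25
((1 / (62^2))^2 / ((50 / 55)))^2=121 / 21834010558489600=0.00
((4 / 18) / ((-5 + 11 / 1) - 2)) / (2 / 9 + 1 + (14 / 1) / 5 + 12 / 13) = 65 / 5786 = 0.01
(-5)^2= 25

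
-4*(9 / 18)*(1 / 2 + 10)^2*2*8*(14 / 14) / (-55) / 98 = 36 / 55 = 0.65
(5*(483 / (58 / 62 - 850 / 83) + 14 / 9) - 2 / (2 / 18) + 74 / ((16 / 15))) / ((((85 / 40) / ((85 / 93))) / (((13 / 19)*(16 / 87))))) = -5206330480 / 480095667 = -10.84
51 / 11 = 4.64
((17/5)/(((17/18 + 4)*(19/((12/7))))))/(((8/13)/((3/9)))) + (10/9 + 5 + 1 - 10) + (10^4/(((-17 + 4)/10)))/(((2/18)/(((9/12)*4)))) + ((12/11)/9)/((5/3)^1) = -15820362450271/76171095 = -207695.09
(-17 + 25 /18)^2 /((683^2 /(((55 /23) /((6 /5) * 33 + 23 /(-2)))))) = 77275 /1738138014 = 0.00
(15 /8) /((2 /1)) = 15 /16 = 0.94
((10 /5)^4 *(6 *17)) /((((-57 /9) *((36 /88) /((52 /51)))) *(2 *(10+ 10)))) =-4576 /285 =-16.06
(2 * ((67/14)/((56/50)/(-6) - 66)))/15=-335/34748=-0.01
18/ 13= 1.38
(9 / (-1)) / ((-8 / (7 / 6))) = 21 / 16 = 1.31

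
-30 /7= -4.29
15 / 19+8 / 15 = 377 / 285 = 1.32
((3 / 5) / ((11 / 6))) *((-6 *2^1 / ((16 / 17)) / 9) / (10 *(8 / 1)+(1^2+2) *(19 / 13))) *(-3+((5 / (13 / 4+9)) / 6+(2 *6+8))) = -554489 / 5912830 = -0.09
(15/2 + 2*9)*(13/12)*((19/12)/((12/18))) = 4199/64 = 65.61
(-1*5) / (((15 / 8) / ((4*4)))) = -128 / 3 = -42.67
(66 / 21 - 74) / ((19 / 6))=-2976 / 133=-22.38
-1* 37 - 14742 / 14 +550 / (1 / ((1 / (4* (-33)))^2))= -863255 / 792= -1089.97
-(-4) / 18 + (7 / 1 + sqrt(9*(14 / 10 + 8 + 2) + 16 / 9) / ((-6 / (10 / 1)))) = 65 / 9-sqrt(23485) / 9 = -9.81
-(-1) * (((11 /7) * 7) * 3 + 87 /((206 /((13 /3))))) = 34.83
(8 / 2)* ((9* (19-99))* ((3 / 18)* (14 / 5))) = -1344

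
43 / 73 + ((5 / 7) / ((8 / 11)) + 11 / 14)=9635 / 4088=2.36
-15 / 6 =-5 / 2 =-2.50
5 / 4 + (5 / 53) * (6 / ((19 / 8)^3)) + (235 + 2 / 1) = 346502671 / 1454108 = 238.29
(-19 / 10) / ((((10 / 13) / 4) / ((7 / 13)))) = -133 / 25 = -5.32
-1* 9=-9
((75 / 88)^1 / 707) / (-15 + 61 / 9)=-675 / 4603984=-0.00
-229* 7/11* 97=-155491/11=-14135.55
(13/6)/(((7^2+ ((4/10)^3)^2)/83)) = 3.67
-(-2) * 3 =6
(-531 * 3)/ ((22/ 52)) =-41418/ 11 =-3765.27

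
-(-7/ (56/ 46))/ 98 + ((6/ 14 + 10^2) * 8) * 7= 2204631/ 392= 5624.06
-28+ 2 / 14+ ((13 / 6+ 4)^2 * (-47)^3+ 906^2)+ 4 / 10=-3940460281 / 1260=-3127349.43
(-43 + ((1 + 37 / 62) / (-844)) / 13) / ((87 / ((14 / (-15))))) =204760157 / 443872260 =0.46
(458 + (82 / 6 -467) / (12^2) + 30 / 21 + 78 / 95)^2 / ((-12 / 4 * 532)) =-67359067464049 / 514521711900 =-130.92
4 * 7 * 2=56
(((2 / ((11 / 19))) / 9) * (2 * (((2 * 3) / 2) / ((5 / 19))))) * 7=10108 / 165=61.26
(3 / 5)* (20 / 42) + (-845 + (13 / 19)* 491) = -67666 / 133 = -508.77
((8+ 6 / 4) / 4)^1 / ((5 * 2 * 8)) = 19 / 640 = 0.03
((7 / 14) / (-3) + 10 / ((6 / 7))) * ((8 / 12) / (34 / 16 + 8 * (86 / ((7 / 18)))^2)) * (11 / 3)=0.00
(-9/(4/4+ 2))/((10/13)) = -39/10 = -3.90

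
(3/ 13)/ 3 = 0.08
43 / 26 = 1.65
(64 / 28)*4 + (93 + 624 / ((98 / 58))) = 23101 / 49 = 471.45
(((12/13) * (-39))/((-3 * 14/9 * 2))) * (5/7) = 135/49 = 2.76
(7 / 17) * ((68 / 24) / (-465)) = -0.00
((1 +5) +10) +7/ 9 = 151/ 9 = 16.78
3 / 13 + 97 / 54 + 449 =316621 / 702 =451.03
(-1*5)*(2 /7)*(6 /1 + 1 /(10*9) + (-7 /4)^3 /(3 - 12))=-19027 /2016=-9.44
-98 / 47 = -2.09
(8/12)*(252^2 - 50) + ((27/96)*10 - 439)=2009591/48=41866.48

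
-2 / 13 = -0.15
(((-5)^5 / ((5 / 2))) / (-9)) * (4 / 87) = 5000 / 783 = 6.39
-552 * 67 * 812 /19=-1580579.37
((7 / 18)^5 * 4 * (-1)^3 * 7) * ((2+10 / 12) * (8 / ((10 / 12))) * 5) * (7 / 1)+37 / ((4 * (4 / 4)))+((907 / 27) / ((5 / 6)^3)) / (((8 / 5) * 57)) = -25491242801 / 112193100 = -227.21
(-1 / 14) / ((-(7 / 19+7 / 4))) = 38 / 1127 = 0.03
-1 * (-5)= 5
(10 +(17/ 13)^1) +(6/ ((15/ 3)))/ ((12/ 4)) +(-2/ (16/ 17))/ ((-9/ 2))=28501/ 2340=12.18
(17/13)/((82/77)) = 1309/1066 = 1.23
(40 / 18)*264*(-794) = -1397440 / 3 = -465813.33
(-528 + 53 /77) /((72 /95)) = -3857285 /5544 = -695.76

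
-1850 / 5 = -370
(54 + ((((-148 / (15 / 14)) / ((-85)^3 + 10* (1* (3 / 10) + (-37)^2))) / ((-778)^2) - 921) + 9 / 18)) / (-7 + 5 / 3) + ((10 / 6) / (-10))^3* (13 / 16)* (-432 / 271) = 22860206138455193 / 140700057440640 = 162.47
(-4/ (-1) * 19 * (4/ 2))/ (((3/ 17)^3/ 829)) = 619077304/ 27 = 22928789.04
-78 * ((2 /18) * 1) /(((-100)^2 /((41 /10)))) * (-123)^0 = -533 /150000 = -0.00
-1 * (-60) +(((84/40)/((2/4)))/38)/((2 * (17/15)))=77583/1292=60.05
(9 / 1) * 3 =27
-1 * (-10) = 10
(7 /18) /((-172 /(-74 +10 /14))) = 57 /344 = 0.17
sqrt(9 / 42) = sqrt(42) / 14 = 0.46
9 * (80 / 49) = 720 / 49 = 14.69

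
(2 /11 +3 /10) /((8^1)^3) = 0.00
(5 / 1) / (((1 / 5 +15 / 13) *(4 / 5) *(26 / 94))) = 5875 / 352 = 16.69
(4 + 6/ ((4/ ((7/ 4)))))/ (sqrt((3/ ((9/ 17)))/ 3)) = 159 * sqrt(17)/ 136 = 4.82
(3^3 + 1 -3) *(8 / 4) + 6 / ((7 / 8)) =398 / 7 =56.86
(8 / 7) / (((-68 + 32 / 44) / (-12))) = 264 / 1295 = 0.20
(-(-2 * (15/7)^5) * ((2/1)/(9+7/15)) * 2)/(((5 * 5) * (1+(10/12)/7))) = 10935000/8012137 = 1.36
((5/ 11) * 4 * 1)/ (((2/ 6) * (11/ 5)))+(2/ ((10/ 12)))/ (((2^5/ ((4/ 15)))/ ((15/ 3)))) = 3121/ 1210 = 2.58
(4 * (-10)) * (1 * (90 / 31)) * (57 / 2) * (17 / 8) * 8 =-1744200 / 31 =-56264.52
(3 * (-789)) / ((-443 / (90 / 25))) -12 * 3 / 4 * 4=-37134 / 2215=-16.76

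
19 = 19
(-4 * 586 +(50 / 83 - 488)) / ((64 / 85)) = -9987755 / 2656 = -3760.45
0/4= 0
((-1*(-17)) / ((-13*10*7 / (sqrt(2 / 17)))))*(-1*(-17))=-17*sqrt(34) / 910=-0.11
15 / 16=0.94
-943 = -943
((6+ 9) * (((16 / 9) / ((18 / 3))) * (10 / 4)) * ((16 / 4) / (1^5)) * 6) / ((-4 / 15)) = -1000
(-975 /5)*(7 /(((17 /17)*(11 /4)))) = -5460 /11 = -496.36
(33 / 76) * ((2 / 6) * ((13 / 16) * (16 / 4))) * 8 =143 / 38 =3.76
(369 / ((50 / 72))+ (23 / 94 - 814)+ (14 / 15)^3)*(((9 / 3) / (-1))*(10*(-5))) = -89331979 / 2115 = -42237.34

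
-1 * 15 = -15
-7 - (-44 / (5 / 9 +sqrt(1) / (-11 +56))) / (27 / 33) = 1119 / 13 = 86.08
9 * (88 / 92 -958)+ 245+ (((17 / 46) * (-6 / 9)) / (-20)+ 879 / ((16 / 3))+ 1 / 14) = -316983049 / 38640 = -8203.50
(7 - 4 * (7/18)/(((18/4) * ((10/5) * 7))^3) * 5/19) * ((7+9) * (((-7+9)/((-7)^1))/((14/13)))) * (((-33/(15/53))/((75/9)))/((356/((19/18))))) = 648126173266/525755073375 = 1.23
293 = 293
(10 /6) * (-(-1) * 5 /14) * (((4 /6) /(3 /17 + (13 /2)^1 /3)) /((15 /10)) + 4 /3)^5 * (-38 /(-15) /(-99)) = -86722638679040 /694811837292309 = -0.12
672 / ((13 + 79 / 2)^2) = 0.24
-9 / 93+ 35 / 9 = 1058 / 279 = 3.79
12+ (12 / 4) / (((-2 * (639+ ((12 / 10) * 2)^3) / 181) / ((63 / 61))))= 12798963 / 1106174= 11.57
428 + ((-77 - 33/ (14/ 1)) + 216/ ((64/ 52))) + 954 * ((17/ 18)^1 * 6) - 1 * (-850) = 47461/ 7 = 6780.14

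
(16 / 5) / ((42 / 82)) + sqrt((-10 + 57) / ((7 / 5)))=sqrt(1645) / 7 + 656 / 105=12.04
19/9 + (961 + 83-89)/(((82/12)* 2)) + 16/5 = 138724/1845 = 75.19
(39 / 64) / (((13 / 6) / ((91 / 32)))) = 0.80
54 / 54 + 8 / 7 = 15 / 7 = 2.14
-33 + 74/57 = -1807/57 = -31.70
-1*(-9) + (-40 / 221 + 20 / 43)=88227 / 9503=9.28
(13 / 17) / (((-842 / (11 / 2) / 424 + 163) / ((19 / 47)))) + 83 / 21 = 1797457853 / 454559889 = 3.95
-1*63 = -63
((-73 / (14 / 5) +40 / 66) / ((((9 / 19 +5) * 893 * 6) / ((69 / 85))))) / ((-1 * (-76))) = -4163 / 448871808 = -0.00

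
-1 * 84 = -84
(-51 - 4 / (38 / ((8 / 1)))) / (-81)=985 / 1539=0.64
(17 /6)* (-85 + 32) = -901 /6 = -150.17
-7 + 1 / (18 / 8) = -59 / 9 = -6.56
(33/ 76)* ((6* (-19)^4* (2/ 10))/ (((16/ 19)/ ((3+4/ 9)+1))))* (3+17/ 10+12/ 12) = 81711267/ 40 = 2042781.68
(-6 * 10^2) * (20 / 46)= -6000 / 23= -260.87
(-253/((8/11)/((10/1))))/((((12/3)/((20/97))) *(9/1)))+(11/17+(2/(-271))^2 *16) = -19.28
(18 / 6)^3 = 27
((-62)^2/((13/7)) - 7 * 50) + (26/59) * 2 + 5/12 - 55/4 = 3928714/2301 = 1707.39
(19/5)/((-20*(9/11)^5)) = -3059969/5904900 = -0.52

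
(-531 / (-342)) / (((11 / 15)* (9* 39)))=295 / 48906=0.01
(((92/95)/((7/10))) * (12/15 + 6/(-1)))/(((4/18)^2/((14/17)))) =-193752/1615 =-119.97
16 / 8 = 2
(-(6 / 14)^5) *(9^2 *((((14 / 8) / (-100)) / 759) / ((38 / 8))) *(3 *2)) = 19683 / 577080350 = 0.00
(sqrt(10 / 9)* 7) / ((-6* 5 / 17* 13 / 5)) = -119* sqrt(10) / 234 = -1.61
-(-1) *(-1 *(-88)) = 88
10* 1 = 10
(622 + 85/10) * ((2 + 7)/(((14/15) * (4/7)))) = 170235/16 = 10639.69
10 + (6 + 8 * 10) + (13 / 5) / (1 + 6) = 3373 / 35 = 96.37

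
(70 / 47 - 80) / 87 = -1230 / 1363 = -0.90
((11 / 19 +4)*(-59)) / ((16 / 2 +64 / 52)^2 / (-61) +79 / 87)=4603700439 / 8329391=552.71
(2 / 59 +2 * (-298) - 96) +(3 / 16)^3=-167221703 / 241664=-691.96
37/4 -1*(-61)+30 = 401/4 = 100.25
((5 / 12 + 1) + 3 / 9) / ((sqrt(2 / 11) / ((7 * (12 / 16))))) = 147 * sqrt(22) / 32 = 21.55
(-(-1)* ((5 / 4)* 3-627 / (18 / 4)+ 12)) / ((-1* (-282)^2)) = 1483 / 954288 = 0.00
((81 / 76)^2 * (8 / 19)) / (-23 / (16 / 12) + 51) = 486 / 34295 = 0.01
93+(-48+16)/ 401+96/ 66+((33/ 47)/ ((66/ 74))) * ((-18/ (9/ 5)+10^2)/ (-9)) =17933419/ 207317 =86.50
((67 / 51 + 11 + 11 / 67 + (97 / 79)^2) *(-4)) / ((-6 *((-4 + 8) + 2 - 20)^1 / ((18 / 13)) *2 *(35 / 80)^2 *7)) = -76351505920 / 221877579287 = -0.34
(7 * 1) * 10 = 70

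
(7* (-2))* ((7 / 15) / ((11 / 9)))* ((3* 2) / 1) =-1764 / 55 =-32.07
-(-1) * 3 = 3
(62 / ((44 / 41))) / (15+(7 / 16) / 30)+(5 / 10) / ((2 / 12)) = 542871 / 79277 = 6.85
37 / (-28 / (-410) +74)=7585 / 15184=0.50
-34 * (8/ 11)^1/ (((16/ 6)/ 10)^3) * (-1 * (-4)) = -5215.91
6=6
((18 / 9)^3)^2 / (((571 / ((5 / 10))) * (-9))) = -32 / 5139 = -0.01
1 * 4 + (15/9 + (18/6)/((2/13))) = 151/6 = 25.17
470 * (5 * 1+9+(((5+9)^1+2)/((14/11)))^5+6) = 2480497994760/16807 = 147587195.50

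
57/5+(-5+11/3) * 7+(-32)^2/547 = 32317/8205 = 3.94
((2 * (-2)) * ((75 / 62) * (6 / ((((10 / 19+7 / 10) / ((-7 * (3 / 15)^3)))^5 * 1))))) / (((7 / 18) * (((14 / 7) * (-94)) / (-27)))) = 832125674221632 / 390840168267422265625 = 0.00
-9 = -9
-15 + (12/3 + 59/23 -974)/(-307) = -83664/7061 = -11.85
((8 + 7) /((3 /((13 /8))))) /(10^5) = 13 /160000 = 0.00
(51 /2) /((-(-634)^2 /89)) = -4539 /803912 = -0.01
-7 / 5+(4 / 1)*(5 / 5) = 13 / 5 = 2.60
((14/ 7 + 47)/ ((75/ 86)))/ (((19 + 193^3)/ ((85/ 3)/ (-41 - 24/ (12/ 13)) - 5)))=-229663/ 5418766035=-0.00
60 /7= 8.57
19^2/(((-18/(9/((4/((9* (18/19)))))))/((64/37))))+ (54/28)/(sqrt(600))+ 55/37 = -24569/37+ 9* sqrt(6)/280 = -663.95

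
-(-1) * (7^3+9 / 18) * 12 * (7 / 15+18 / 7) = 438306 / 35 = 12523.03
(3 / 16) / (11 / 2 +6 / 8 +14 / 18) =27 / 1012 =0.03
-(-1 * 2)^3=8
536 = 536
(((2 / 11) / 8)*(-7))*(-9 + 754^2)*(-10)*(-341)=-616830095 / 2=-308415047.50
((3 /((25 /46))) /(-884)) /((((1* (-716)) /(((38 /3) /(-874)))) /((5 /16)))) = -1 /25317760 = -0.00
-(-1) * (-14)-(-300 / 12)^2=-639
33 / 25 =1.32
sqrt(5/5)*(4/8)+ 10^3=1000.50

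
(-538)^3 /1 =-155720872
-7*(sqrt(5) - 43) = 301 - 7*sqrt(5) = 285.35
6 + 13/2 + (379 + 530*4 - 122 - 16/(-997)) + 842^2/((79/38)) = 343410.17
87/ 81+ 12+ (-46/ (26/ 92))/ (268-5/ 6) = 7013375/ 562653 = 12.46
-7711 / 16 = -481.94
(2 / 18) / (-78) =-1 / 702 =-0.00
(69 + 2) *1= 71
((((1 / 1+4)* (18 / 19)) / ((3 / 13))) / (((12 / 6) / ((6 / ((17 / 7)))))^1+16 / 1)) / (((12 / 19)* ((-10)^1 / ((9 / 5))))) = -2457 / 7060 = -0.35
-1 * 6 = -6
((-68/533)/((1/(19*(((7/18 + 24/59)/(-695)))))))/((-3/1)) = -8398/9078507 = -0.00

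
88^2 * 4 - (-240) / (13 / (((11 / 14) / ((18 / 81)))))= 31041.27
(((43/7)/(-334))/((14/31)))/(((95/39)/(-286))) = 7434141/1554770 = 4.78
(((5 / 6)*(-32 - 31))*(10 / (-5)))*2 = 210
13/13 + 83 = 84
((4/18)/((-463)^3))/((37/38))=-76/33051198051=-0.00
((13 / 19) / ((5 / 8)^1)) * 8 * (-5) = -832 / 19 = -43.79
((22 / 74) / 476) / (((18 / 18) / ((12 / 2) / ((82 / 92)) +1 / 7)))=21703 / 5054644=0.00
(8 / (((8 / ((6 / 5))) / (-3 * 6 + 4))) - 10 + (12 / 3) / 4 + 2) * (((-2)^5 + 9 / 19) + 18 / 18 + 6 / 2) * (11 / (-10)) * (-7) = 4792249 / 950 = 5044.47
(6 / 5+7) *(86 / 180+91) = 750.12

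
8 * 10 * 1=80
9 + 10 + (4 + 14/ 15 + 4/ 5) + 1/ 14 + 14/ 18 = 16117/ 630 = 25.58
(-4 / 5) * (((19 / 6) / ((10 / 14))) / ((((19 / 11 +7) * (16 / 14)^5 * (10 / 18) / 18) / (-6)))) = 663893307 / 16384000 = 40.52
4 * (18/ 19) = 72/ 19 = 3.79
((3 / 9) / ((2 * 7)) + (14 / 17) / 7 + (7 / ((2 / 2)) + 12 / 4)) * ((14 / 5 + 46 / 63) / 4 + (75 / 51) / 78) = 69904057 / 7646940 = 9.14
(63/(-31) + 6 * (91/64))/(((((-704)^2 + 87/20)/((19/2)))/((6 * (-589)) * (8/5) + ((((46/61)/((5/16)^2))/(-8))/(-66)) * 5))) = -145232804675/206187978007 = -0.70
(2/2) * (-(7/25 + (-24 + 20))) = 93/25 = 3.72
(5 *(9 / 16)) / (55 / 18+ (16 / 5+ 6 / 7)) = 14175 / 35848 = 0.40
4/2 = 2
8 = 8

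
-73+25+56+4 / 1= 12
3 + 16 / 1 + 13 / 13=20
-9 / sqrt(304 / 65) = -9*sqrt(1235) / 76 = -4.16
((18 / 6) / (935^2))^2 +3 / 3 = 764269350634 / 764269350625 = 1.00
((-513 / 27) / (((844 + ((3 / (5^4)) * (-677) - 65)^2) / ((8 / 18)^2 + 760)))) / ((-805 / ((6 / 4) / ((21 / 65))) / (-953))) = -707736143359375 / 49049003435733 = -14.43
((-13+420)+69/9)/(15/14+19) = 17416/843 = 20.66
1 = 1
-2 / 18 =-1 / 9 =-0.11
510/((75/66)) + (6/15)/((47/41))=21110/47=449.15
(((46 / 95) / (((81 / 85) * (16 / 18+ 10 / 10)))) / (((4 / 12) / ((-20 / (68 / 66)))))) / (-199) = 5060 / 64277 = 0.08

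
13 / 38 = 0.34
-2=-2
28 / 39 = 0.72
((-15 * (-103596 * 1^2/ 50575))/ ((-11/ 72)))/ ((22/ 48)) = -537041664/ 1223915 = -438.79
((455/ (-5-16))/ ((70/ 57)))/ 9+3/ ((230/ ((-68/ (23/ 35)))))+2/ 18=-213221/ 66654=-3.20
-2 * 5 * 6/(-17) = 60/17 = 3.53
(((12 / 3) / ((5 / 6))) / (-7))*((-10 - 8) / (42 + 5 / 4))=1728 / 6055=0.29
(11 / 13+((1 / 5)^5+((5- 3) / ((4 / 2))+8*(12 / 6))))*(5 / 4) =22.31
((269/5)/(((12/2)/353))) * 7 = 664699/30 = 22156.63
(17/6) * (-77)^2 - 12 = 100721/6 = 16786.83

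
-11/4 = -2.75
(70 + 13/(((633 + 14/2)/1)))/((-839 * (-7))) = 44813/3758720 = 0.01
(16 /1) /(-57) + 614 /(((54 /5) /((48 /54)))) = 232024 /4617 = 50.25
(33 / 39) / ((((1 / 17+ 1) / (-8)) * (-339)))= 748 / 39663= 0.02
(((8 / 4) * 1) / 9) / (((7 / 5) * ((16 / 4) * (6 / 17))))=85 / 756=0.11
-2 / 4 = -1 / 2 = -0.50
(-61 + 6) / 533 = -55 / 533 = -0.10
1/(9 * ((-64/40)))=-5/72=-0.07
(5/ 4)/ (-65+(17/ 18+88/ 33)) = -9/ 442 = -0.02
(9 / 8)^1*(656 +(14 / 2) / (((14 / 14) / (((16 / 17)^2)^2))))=62154594 / 83521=744.18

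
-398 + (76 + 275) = -47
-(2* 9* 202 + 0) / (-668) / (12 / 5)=1515 / 668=2.27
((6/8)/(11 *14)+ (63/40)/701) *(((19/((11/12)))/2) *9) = 3941379/5937470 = 0.66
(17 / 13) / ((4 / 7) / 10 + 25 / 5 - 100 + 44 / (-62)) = -18445 / 1349179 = -0.01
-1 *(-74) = 74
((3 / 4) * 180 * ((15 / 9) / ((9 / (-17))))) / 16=-425 / 16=-26.56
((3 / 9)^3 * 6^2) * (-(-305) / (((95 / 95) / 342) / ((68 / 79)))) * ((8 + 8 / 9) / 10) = 25219840 / 237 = 106412.83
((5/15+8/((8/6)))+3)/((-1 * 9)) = -28/27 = -1.04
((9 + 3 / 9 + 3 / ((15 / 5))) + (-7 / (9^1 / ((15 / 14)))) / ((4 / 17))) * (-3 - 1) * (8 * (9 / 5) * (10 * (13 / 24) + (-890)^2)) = -309871639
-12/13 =-0.92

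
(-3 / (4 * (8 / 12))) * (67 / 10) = -603 / 80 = -7.54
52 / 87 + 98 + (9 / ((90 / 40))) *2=9274 / 87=106.60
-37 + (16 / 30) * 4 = -523 / 15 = -34.87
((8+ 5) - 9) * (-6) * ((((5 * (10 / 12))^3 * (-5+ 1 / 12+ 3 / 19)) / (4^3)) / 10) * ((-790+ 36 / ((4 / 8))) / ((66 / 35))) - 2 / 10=-213024683273 / 43338240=-4915.40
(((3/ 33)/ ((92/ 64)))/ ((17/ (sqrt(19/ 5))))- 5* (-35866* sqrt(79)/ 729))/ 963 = 16* sqrt(95)/ 20709315+179330* sqrt(79)/ 702027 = 2.27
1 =1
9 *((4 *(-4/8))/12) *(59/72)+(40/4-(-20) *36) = 34981/48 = 728.77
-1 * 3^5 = -243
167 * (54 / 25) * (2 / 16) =4509 / 100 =45.09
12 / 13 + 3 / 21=97 / 91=1.07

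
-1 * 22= -22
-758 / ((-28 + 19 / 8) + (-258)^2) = -6064 / 532307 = -0.01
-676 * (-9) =6084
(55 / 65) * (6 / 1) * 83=5478 / 13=421.38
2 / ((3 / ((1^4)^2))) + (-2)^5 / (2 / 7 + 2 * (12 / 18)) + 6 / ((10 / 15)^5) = 21595 / 816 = 26.46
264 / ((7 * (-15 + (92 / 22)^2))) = 31944 / 2107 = 15.16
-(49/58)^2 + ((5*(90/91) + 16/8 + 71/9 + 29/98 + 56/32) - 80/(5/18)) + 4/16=-5237715487/19285812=-271.58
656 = 656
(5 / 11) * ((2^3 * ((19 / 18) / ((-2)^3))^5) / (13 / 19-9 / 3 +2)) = 235229405 / 510818254848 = 0.00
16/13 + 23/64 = 1323/832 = 1.59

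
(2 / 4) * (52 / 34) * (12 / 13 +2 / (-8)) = 35 / 68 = 0.51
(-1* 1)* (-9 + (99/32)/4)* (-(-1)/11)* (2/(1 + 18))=1053/13376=0.08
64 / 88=8 / 11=0.73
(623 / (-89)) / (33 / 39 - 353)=13 / 654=0.02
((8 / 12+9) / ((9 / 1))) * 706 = 20474 / 27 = 758.30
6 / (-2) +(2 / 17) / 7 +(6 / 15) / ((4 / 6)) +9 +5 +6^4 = 778032 / 595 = 1307.62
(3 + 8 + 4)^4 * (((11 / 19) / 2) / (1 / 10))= 2784375 / 19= 146546.05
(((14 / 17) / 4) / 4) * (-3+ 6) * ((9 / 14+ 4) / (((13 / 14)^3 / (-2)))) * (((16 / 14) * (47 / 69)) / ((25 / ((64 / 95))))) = -1179136 / 31387525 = -0.04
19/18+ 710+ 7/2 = 6431/9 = 714.56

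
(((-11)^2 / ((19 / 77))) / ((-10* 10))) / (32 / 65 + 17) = -121121 / 432060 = -0.28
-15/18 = -5/6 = -0.83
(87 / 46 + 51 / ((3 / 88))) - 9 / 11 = 757519 / 506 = 1497.07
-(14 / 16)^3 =-343 / 512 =-0.67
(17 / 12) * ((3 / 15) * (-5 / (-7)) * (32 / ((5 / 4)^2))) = 2176 / 525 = 4.14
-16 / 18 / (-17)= 8 / 153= 0.05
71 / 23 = 3.09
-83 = -83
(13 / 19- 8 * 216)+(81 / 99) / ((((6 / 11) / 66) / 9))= -15890 / 19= -836.32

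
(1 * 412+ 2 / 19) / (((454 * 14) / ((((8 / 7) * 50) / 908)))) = 195750 / 47973499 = 0.00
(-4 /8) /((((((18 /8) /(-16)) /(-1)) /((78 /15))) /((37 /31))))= -30784 /1395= -22.07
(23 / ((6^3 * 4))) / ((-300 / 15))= -23 / 17280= -0.00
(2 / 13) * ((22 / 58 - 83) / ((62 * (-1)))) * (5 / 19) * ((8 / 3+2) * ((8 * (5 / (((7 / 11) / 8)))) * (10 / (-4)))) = -210848000 / 666159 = -316.51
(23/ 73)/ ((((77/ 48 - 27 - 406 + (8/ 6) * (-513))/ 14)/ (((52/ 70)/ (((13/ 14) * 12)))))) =-5152/ 19541735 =-0.00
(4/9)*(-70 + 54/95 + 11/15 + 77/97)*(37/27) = -277828264/6717735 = -41.36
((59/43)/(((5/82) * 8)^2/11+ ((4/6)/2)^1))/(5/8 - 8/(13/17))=-10314616/26248103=-0.39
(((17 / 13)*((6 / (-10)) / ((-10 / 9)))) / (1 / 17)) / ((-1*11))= -7803 / 7150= -1.09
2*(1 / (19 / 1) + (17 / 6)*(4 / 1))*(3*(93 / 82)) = 60357 / 779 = 77.48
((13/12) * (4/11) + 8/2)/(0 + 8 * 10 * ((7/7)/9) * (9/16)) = 29/33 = 0.88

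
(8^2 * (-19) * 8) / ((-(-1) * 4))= -2432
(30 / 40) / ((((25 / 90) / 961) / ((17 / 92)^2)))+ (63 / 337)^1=2532388491 / 28523680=88.78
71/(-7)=-71/7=-10.14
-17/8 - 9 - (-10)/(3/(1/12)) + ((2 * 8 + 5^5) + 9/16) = 450823/144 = 3130.72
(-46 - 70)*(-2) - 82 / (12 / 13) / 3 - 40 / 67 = 243361 / 1206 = 201.79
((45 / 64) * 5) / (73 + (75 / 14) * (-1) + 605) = 525 / 100448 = 0.01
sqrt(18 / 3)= sqrt(6)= 2.45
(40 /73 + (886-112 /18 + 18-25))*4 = 2295100 /657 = 3493.30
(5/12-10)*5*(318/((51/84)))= -426650/17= -25097.06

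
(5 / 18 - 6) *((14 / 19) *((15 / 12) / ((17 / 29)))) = -104545 / 11628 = -8.99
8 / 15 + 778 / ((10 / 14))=16346 / 15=1089.73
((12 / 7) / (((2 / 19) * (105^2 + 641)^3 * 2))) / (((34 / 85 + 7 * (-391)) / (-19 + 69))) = -125 / 1333952704638484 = -0.00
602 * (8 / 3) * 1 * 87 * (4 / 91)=79808 / 13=6139.08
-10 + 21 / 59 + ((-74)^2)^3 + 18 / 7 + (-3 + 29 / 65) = 4408123228516297 / 26845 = 164206490166.37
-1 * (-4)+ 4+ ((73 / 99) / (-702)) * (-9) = 61849 / 7722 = 8.01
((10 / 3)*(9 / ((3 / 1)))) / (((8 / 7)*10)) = 7 / 8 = 0.88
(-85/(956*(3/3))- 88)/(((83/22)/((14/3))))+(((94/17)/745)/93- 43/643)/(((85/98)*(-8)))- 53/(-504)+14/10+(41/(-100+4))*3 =-93304826436449688503/858150199326722400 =-108.73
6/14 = 3/7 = 0.43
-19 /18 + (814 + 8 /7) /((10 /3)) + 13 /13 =154027 /630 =244.49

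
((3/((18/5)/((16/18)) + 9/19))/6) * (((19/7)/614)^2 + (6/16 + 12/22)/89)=0.00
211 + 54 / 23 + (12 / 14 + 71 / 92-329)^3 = -9370786557811827 / 267089984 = -35084754.65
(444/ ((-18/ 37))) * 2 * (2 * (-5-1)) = 21904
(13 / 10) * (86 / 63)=559 / 315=1.77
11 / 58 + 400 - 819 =-24291 / 58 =-418.81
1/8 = 0.12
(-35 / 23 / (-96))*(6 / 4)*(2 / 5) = 7 / 736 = 0.01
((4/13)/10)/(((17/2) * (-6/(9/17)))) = -6/18785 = -0.00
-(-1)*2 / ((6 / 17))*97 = 1649 / 3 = 549.67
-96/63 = -32/21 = -1.52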